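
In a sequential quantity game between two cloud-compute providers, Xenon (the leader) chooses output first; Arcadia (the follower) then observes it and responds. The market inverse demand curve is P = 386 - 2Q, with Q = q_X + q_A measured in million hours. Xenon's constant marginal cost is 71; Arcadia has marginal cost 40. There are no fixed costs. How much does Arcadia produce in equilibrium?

51

The follower Arcadia best-responds to any q_X: π_A = (386 - 2Q)q_A - 40q_A.
Follower FOC: 346 - 2q_X - 4q_A = 0, so q_A(q_X) = (346 - 2q_X)/4.
The leader anticipates this reaction. Substituting into P = 386 - 2Q gives P = 213 - q_X, so π_X = (213 - q_X)q_X - 71q_X.
The leader's first-order condition 142 - 2q_X = 0 yields q_X = 71.
Then q_A = (346 - 2·71)/4 = 51.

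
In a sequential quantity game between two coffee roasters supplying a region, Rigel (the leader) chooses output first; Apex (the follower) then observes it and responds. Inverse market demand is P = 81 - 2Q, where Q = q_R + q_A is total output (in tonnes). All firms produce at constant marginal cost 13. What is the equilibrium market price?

Solve by backward induction. Given q_R, the follower Apex maximises π_A = (81 - 2q_R - 2q_A)q_A - 13q_A.
Setting the follower's marginal profit to zero, 68 - 2q_R - 4q_A = 0, i.e. q_A = (68 - 2q_R)/4.
Rigel substitutes q_A(q_R) into its own profit: π_R = q_R(81 - 2q_R - (68 - 2q_R)/2) - 13q_R = (47 - q_R)q_R - 13q_R.
Leader FOC: 34 - 2q_R = 0, so q_R = 17.
Then q_A = (68 - 2·17)/4 = 17/2.
Total output Q = 51/2, so price P = 81 - 2·(51/2) = 30.

30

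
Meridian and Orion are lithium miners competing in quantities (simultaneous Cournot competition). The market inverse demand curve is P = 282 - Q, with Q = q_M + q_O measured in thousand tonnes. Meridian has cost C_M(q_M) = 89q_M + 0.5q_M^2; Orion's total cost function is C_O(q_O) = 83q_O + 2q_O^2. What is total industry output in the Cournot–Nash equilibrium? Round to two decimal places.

Meridian's profit: π_M = (282 - Q)q_M - (89q_M + (1/2)q_M²). Setting ∂π_M/∂q_M = 0: 193 - 3q_M - (q_O) = 0.
Orion's profit: π_O = (282 - Q)q_O - (83q_O + 2q_O²). Setting ∂π_O/∂q_O = 0: 199 - 6q_O - (q_M) = 0.
Best responses: q_M = (193 - q_O)/3, q_O = (199 - q_M)/6.
Substituting one into the other gives q_M = 959/17 and q_O = 404/17.
Total output Q = 959/17 + 404/17 = 1363/17.

80.18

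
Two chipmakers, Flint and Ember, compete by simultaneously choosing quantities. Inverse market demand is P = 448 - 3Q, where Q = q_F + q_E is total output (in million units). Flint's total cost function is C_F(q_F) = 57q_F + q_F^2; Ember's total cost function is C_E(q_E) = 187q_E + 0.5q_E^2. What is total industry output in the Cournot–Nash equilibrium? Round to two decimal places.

61.04

Flint's profit: π_F = (448 - 3Q)q_F - (57q_F + q_F²). Setting ∂π_F/∂q_F = 0: 391 - 8q_F - 3(q_E) = 0.
Ember's profit: π_E = (448 - 3Q)q_E - (187q_E + (1/2)q_E²). Setting ∂π_E/∂q_E = 0: 261 - 7q_E - 3(q_F) = 0.
Rearranging gives the reaction functions q_F = (391 - 3q_E)/8 and q_E = (261 - 3q_F)/7.
Solving the pair: q_F = 1954/47, q_E = 915/47.
Total output Q = 1954/47 + 915/47 = 61.0426.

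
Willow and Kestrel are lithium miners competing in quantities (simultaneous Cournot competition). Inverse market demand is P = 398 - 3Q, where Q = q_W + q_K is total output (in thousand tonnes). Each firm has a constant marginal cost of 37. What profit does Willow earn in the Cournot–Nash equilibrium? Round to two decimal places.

A representative firm's profit is π_i = q_i(398 - 3Q) - 37q_i.
Setting ∂π_i/∂q_i = 0 with rivals' quantities fixed: 361 - 6q_i - 3q_j = 0.
By symmetry each firm produces the same amount; substituting q_j = q_i yields q_i = 361/9.
Price P = 398 - 3·(722/9) = 472/3.
Willow's profit: (472/3 - 37)·(361/9) = 4826.7037.

4826.70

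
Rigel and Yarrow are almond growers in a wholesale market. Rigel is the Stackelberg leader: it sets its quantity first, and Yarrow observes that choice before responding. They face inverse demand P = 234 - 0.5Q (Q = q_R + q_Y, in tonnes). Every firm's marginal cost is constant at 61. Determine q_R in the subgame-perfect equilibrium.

The follower Yarrow best-responds to any q_R: π_Y = (234 - 0.5Q)q_Y - 61q_Y.
Follower FOC: 173 - (1/2)q_R - q_Y = 0, so q_Y(q_R) = (173 - (1/2)q_R).
The leader anticipates this reaction. Substituting into P = 234 - 0.5Q gives P = 295/2 - (1/4)q_R, so π_R = (295/2 - (1/4)q_R)q_R - 61q_R.
Leader FOC: 173/2 - (1/2)q_R = 0, so q_R = 173.
Then q_Y = (173 - (1/2)·173) = 173/2.

173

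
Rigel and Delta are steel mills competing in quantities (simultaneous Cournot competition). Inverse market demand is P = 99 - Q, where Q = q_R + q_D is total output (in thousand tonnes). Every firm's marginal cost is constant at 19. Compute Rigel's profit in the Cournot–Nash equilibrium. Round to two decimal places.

Each firm earns π_i = (99 - Q)q_i - 19q_i.
Setting ∂π_i/∂q_i = 0 with rivals' quantities fixed: 80 - 2q_i - q_j = 0.
With identical firms every q_j equals q_i, so q_j = q_i and 80 = 3q_i, giving q_i = 80/3.
Price P = 99 - 160/3 = 137/3.
Rigel's profit: (137/3 - 19)·(80/3) = 711.1111.

711.11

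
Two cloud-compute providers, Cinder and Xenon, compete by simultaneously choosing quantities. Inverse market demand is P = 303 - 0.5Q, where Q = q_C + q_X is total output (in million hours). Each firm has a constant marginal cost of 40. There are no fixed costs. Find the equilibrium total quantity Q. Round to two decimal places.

350.67

A representative firm's profit is π_i = q_i(303 - 0.5Q) - 40q_i.
First-order condition (treating rivals' output as given): 263 - q_i - (1/2)q_j = 0.
With identical firms every q_j equals q_i, so q_j = q_i and 263 = (3/2)q_i, giving q_i = 526/3.
Total output Q = 526/3 + 526/3 = 1052/3.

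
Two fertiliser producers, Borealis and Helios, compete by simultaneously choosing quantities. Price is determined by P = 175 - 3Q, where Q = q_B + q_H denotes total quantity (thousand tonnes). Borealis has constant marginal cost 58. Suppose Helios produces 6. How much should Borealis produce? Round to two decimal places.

With the rival's output fixed at 6, Borealis's profit is π_B = (175 - 3·6 - 3q_B)q_B - (58q_B) = (157 - 3q_B)q_B - (58q_B).
∂π_B/∂q_B = 99 - 6q_B = 0, so q_B = 33/2.

16.50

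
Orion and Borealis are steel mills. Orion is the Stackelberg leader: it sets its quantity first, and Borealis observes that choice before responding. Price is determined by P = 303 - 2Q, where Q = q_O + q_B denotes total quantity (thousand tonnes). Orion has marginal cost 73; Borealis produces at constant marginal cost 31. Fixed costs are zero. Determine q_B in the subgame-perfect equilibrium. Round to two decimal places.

Solve by backward induction. Given q_O, the follower Borealis maximises π_B = (303 - 2q_O - 2q_B)q_B - 31q_B.
Setting the follower's marginal profit to zero, 272 - 2q_O - 4q_B = 0, i.e. q_B = (272 - 2q_O)/4.
The leader anticipates this reaction. Substituting into P = 303 - 2Q gives P = 167 - q_O, so π_O = (167 - q_O)q_O - 73q_O.
Leader FOC: 94 - 2q_O = 0, so q_O = 47.
Then q_B = (272 - 2·47)/4 = 89/2.

44.50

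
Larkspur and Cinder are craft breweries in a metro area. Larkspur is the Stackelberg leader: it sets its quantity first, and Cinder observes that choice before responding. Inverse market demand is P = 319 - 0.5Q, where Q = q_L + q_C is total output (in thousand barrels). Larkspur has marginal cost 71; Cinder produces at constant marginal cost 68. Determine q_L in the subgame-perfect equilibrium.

Solve by backward induction. Given q_L, the follower Cinder maximises π_C = (319 - (1/2)q_L - (1/2)q_C)q_C - 68q_C.
Setting the follower's marginal profit to zero, 251 - (1/2)q_L - q_C = 0, i.e. q_C = (251 - (1/2)q_L).
Larkspur substitutes q_C(q_L) into its own profit: π_L = q_L(319 - (1/2)q_L - (251 - (1/2)q_L)/2) - 71q_L = (387/2 - (1/4)q_L)q_L - 71q_L.
Maximising: ∂π_L/∂q_L = 245/2 - (1/2)q_L = 0, giving q_L = 245.
Then q_C = (251 - (1/2)·245) = 257/2.

245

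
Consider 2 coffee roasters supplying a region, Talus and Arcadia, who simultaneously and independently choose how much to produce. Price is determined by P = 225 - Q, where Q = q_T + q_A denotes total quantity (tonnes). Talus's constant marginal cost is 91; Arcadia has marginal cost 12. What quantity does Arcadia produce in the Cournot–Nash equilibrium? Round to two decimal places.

97.33

Talus's profit: π_T = (225 - Q)q_T - (91q_T). Setting ∂π_T/∂q_T = 0: 134 - 2q_T - (q_A) = 0.
Arcadia's profit: π_A = (225 - Q)q_A - (12q_A). Setting ∂π_A/∂q_A = 0: 213 - 2q_A - (q_T) = 0.
Rearranging gives the reaction functions q_T = (134 - q_A)/2 and q_A = (213 - q_T)/2.
Solving the pair: q_T = 55/3, q_A = 292/3.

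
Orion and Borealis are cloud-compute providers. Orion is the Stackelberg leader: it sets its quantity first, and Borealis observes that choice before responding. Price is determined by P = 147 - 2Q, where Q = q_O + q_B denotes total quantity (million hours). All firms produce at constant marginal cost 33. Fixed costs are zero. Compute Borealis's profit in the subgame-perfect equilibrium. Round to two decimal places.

Solve by backward induction. Given q_O, the follower Borealis maximises π_B = (147 - 2q_O - 2q_B)q_B - 33q_B.
∂π_B/∂q_B = 114 - 2q_O - 4q_B = 0 gives the reaction function q_B = (114 - 2q_O)/4.
The leader anticipates this reaction. Substituting into P = 147 - 2Q gives P = 90 - q_O, so π_O = (90 - q_O)q_O - 33q_O.
Leader FOC: 57 - 2q_O = 0, so q_O = 57/2.
Then q_B = (114 - 2·(57/2))/4 = 57/4.
Price P = 147 - 2·(171/4) = 123/2.
Borealis's profit: (123/2 - 33)·(57/4) = 406.1250.

406.13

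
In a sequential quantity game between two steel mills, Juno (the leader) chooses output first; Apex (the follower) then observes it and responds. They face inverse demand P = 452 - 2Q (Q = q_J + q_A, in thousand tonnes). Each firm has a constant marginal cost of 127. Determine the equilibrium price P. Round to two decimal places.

Solve by backward induction. Given q_J, the follower Apex maximises π_A = (452 - 2q_J - 2q_A)q_A - 127q_A.
∂π_A/∂q_A = 325 - 2q_J - 4q_A = 0 gives the reaction function q_A = (325 - 2q_J)/4.
Juno substitutes q_A(q_J) into its own profit: π_J = q_J(452 - 2q_J - (325 - 2q_J)/2) - 127q_J = (579/2 - q_J)q_J - 127q_J.
Leader FOC: 325/2 - 2q_J = 0, so q_J = 325/4.
Then q_A = (325 - 2·(325/4))/4 = 325/8.
Total output Q = 975/8, so price P = 452 - 2·(975/8) = 833/4.

208.25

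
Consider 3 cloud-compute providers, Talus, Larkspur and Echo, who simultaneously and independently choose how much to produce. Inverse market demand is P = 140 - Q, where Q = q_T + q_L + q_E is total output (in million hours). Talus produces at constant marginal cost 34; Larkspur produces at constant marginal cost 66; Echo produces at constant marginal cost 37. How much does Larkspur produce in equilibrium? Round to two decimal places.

Talus's profit: π_T = (140 - Q)q_T - (34q_T). Setting ∂π_T/∂q_T = 0: 106 - 2q_T - (q_L + q_E) = 0.
Larkspur's profit: π_L = (140 - Q)q_L - (66q_L). Setting ∂π_L/∂q_L = 0: 74 - 2q_L - (q_T + q_E) = 0.
Echo's first-order condition: 103 - 2q_E - (q_T + q_L) = 0.
Summing all 3 equations gives 283 − 4Q = 0, hence Q = 283/4.
Back-substituting: q_T = (106 − 283/4) = 141/4, q_L = (74 − 283/4) = 13/4, q_E = (103 − 283/4) = 129/4.

3.25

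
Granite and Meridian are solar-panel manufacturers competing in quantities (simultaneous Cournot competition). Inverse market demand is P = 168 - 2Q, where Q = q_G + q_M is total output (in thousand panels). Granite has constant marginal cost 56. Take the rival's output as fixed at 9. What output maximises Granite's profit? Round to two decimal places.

With the rival's output fixed at 9, Granite's profit is π_G = (168 - 2·9 - 2q_G)q_G - (56q_G) = (150 - 2q_G)q_G - (56q_G).
∂π_G/∂q_G = 94 - 4q_G = 0, so q_G = 47/2.

23.50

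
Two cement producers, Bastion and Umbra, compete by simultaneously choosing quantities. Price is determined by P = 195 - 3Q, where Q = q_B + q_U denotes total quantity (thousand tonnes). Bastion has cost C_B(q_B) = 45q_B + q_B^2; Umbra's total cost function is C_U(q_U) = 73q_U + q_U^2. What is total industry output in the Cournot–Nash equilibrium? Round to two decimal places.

Bastion's profit: π_B = (195 - 3Q)q_B - (45q_B + q_B²). Setting ∂π_B/∂q_B = 0: 150 - 8q_B - 3(q_U) = 0.
Umbra's first-order condition: 122 - 8q_U - 3(q_B) = 0.
Best responses: q_B = (150 - 3q_U)/8, q_U = (122 - 3q_B)/8.
Substituting one into the other gives q_B = 834/55 and q_U = 526/55.
Total output Q = 834/55 + 526/55 = 272/11.

24.73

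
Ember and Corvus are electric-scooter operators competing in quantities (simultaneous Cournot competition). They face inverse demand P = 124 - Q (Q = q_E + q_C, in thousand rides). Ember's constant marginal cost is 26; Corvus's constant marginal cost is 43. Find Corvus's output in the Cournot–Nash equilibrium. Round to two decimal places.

21.33

Ember's profit: π_E = (124 - Q)q_E - (26q_E). Setting ∂π_E/∂q_E = 0: 98 - 2q_E - (q_C) = 0.
Corvus's first-order condition: 81 - 2q_C - (q_E) = 0.
Best responses: q_E = (98 - q_C)/2, q_C = (81 - q_E)/2.
Solving the pair: q_E = 115/3, q_C = 64/3.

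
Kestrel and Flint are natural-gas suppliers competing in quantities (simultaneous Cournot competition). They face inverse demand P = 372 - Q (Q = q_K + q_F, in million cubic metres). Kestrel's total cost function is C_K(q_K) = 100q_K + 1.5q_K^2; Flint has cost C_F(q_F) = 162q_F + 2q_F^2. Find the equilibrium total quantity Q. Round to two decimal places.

Kestrel's profit: π_K = (372 - Q)q_K - (100q_K + (3/2)q_K²). Setting ∂π_K/∂q_K = 0: 272 - 5q_K - (q_F) = 0.
Flint's first-order condition: 210 - 6q_F - (q_K) = 0.
So q_K = (272 - q_F)/5 and q_F = (210 - q_K)/6.
Solving the pair: q_K = 1422/29, q_F = 778/29.
Total output Q = 1422/29 + 778/29 = 75.8621.

75.86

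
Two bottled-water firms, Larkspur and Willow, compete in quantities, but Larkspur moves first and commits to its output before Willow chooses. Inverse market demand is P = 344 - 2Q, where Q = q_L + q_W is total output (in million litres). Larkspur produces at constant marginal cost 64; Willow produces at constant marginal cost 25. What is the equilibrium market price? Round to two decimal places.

124.25

Solve by backward induction. Given q_L, the follower Willow maximises π_W = (344 - 2q_L - 2q_W)q_W - 25q_W.
∂π_W/∂q_W = 319 - 2q_L - 4q_W = 0 gives the reaction function q_W = (319 - 2q_L)/4.
The leader anticipates this reaction. Substituting into P = 344 - 2Q gives P = 369/2 - q_L, so π_L = (369/2 - q_L)q_L - 64q_L.
Maximising: ∂π_L/∂q_L = 241/2 - 2q_L = 0, giving q_L = 241/4.
Then q_W = (319 - 2·(241/4))/4 = 397/8.
Total output Q = 879/8, so price P = 344 - 2·(879/8) = 497/4.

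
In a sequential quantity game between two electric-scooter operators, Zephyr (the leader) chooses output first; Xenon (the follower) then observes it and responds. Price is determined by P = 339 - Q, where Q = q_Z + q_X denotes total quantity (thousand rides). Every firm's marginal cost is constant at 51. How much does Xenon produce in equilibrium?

The follower Xenon best-responds to any q_Z: π_X = (339 - Q)q_X - 51q_X.
Setting the follower's marginal profit to zero, 288 - q_Z - 2q_X = 0, i.e. q_X = (288 - q_Z)/2.
The leader anticipates this reaction. Substituting into P = 339 - Q gives P = 195 - (1/2)q_Z, so π_Z = (195 - (1/2)q_Z)q_Z - 51q_Z.
Maximising: ∂π_Z/∂q_Z = 144 - q_Z = 0, giving q_Z = 144.
Then q_X = (288 - 144)/2 = 72.

72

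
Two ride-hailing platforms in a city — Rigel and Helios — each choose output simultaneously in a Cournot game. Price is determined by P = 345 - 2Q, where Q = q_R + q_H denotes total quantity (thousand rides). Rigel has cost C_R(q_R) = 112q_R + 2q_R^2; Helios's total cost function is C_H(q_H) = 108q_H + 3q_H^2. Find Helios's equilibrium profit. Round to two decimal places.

1770.17

Rigel's profit: π_R = (345 - 2Q)q_R - (112q_R + 2q_R²). Setting ∂π_R/∂q_R = 0: 233 - 8q_R - 2(q_H) = 0.
Helios's profit: π_H = (345 - 2Q)q_H - (108q_H + 3q_H²). Setting ∂π_H/∂q_H = 0: 237 - 10q_H - 2(q_R) = 0.
Rearranging gives the reaction functions q_R = (233 - 2q_H)/8 and q_H = (237 - 2q_R)/10.
Substituting one into the other gives q_R = 464/19 and q_H = 715/38.
Price P = 345 - 2·(1643/38) = 258.5263.
Helios's profit: 258.5263·(715/38) - 108·(715/38) - 3(715/38)² = 1770.1697.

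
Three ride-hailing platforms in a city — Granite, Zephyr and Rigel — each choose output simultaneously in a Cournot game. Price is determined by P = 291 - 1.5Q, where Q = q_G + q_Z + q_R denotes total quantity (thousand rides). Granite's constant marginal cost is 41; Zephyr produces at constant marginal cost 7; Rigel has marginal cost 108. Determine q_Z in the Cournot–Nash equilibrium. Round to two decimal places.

Granite's profit: π_G = (291 - 1.5Q)q_G - (41q_G). Setting ∂π_G/∂q_G = 0: 250 - 3q_G - (3/2)(q_Z + q_R) = 0.
Zephyr's first-order condition: 284 - 3q_Z - (3/2)(q_G + q_R) = 0.
Rigel's profit: π_R = (291 - 1.5Q)q_R - (108q_R). Setting ∂π_R/∂q_R = 0: 183 - 3q_R - (3/2)(q_G + q_Z) = 0.
Summing all 3 equations gives 717 − 6Q = 0, hence Q = 239/2.
Back-substituting: q_G = (250 − 717/4)/(3/2) = 283/6, q_Z = (284 − 717/4)/(3/2) = 419/6, q_R = (183 − 717/4)/(3/2) = 5/2.

69.83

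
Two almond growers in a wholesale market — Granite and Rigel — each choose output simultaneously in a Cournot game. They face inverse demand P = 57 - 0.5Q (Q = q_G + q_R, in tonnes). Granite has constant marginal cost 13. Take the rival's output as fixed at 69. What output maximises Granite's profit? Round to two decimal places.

9.50

With the rival's output fixed at 69, Granite's profit is π_G = (57 - (1/2)·69 - (1/2)q_G)q_G - (13q_G) = (45/2 - (1/2)q_G)q_G - (13q_G).
∂π_G/∂q_G = 19/2 - q_G = 0, so q_G = 19/2.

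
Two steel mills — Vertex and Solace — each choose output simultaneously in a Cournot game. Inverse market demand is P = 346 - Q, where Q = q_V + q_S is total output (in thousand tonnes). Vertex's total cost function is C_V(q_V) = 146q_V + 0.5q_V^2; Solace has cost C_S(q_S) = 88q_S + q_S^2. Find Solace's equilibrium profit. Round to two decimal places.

5445.88

Vertex's profit: π_V = (346 - Q)q_V - (146q_V + (1/2)q_V²). Setting ∂π_V/∂q_V = 0: 200 - 3q_V - (q_S) = 0.
Solace's profit: π_S = (346 - Q)q_S - (88q_S + q_S²). Setting ∂π_S/∂q_S = 0: 258 - 4q_S - (q_V) = 0.
Best responses: q_V = (200 - q_S)/3, q_S = (258 - q_V)/4.
Substituting one into the other gives q_V = 542/11 and q_S = 574/11.
Price P = 346 - 1116/11 = 244.5455.
Solace's profit: 244.5455·(574/11) - 88·(574/11) - (574/11)² = 5445.8843.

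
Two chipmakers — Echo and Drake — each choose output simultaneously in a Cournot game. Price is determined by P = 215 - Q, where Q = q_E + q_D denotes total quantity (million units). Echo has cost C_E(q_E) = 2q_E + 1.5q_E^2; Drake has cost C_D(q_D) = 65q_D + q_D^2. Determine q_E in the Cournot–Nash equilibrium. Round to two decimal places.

36.95

Echo's profit: π_E = (215 - Q)q_E - (2q_E + (3/2)q_E²). Setting ∂π_E/∂q_E = 0: 213 - 5q_E - (q_D) = 0.
Drake's first-order condition: 150 - 4q_D - (q_E) = 0.
Rearranging gives the reaction functions q_E = (213 - q_D)/5 and q_D = (150 - q_E)/4.
Solving the pair: q_E = 702/19, q_D = 537/19.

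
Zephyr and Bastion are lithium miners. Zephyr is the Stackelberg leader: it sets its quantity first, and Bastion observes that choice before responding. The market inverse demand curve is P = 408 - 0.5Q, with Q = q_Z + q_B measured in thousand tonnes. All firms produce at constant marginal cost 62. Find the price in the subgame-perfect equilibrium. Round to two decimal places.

148.50

Solve by backward induction. Given q_Z, the follower Bastion maximises π_B = (408 - (1/2)q_Z - (1/2)q_B)q_B - 62q_B.
Setting the follower's marginal profit to zero, 346 - (1/2)q_Z - q_B = 0, i.e. q_B = (346 - (1/2)q_Z).
The leader anticipates this reaction. Substituting into P = 408 - 0.5Q gives P = 235 - (1/4)q_Z, so π_Z = (235 - (1/4)q_Z)q_Z - 62q_Z.
Maximising: ∂π_Z/∂q_Z = 173 - (1/2)q_Z = 0, giving q_Z = 346.
Then q_B = (346 - (1/2)·346) = 173.
Total output Q = 519, so price P = 408 - (1/2)·519 = 297/2.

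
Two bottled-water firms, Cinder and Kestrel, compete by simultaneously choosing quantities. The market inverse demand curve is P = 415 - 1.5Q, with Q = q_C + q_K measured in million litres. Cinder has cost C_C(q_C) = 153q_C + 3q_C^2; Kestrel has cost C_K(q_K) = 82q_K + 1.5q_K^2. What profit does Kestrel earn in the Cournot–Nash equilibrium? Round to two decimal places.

7595.96

Cinder's profit: π_C = (415 - 1.5Q)q_C - (153q_C + 3q_C²). Setting ∂π_C/∂q_C = 0: 262 - 9q_C - (3/2)(q_K) = 0.
Kestrel's profit: π_K = (415 - 1.5Q)q_K - (82q_K + (3/2)q_K²). Setting ∂π_K/∂q_K = 0: 333 - 6q_K - (3/2)(q_C) = 0.
So q_C = (262 - (3/2)q_K)/9 and q_K = (333 - (3/2)q_C)/6.
Solving the pair: q_C = 1430/69, q_K = 50.3188.
Price P = 415 - (3/2)·(1634/23) = 308.4348.
Kestrel's profit: 308.4348·50.3188 - 82·50.3188 - (3/2)·50.3188² = 7595.9572.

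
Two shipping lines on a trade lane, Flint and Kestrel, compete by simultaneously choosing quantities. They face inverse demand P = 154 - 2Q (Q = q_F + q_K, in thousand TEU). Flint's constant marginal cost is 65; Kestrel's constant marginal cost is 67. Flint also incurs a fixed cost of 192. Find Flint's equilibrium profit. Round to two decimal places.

268.06

Flint's profit: π_F = (154 - 2Q)q_F - (65q_F). Setting ∂π_F/∂q_F = 0: 89 - 4q_F - 2(q_K) = 0.
Kestrel's first-order condition: 87 - 4q_K - 2(q_F) = 0.
Best responses: q_F = (89 - 2q_K)/4, q_K = (87 - 2q_F)/4.
Solving the pair: q_F = 91/6, q_K = 85/6.
Price P = 154 - 2·(88/3) = 286/3.
Flint's profit: (286/3 - 65)·(91/6) - 192 = 268.0556.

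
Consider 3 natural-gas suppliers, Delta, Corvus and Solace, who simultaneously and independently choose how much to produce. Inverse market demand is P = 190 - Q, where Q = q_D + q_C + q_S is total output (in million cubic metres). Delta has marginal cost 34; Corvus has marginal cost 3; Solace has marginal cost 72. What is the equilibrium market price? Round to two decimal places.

74.75

Delta's profit: π_D = (190 - Q)q_D - (34q_D). Setting ∂π_D/∂q_D = 0: 156 - 2q_D - (q_C + q_S) = 0.
Corvus's first-order condition: 187 - 2q_C - (q_D + q_S) = 0.
Solace's first-order condition: 118 - 2q_S - (q_D + q_C) = 0.
Adding the 3 conditions: 461 − 2Q − 2Q = 0, i.e. Q = 461/4.
Back-substituting: q_D = (156 − 461/4) = 163/4, q_C = (187 − 461/4) = 287/4, q_S = (118 − 461/4) = 11/4.
Total output Q = 461/4, so price P = 190 - 461/4 = 299/4.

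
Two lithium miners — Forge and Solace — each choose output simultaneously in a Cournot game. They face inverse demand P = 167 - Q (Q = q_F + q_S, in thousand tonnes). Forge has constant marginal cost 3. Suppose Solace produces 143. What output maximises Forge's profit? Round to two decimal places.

10.50

With the rival's output fixed at 143, Forge's profit is π_F = (167 - 143 - q_F)q_F - (3q_F) = (24 - q_F)q_F - (3q_F).
∂π_F/∂q_F = 21 - 2q_F = 0, so q_F = 21/2.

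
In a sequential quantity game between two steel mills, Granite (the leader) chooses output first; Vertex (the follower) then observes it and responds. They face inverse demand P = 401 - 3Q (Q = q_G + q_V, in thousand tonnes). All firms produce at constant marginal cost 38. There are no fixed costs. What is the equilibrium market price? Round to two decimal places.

128.75

Solve by backward induction. Given q_G, the follower Vertex maximises π_V = (401 - 3q_G - 3q_V)q_V - 38q_V.
Follower FOC: 363 - 3q_G - 6q_V = 0, so q_V(q_G) = (363 - 3q_G)/6.
The leader anticipates this reaction. Substituting into P = 401 - 3Q gives P = 439/2 - (3/2)q_G, so π_G = (439/2 - (3/2)q_G)q_G - 38q_G.
Leader FOC: 363/2 - 3q_G = 0, so q_G = 121/2.
Then q_V = (363 - 3·(121/2))/6 = 121/4.
Total output Q = 363/4, so price P = 401 - 3·(363/4) = 515/4.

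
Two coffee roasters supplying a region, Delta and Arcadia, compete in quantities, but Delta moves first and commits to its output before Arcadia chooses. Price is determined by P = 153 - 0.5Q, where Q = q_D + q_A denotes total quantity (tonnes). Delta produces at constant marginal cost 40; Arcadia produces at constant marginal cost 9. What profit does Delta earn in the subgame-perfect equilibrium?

1681

Solve by backward induction. Given q_D, the follower Arcadia maximises π_A = (153 - (1/2)q_D - (1/2)q_A)q_A - 9q_A.
∂π_A/∂q_A = 144 - (1/2)q_D - q_A = 0 gives the reaction function q_A = (144 - (1/2)q_D).
The leader anticipates this reaction. Substituting into P = 153 - 0.5Q gives P = 81 - (1/4)q_D, so π_D = (81 - (1/4)q_D)q_D - 40q_D.
The leader's first-order condition 41 - (1/2)q_D = 0 yields q_D = 82.
Then q_A = (144 - (1/2)·82) = 103.
Price P = 153 - (1/2)·185 = 121/2.
Delta's profit: (121/2 - 40)·82 = 1681.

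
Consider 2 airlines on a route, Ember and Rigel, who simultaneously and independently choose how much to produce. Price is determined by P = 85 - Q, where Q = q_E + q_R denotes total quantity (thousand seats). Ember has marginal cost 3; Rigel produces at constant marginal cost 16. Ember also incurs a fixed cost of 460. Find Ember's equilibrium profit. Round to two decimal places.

Ember's profit: π_E = (85 - Q)q_E - (3q_E). Setting ∂π_E/∂q_E = 0: 82 - 2q_E - (q_R) = 0.
Rigel's profit: π_R = (85 - Q)q_R - (16q_R). Setting ∂π_R/∂q_R = 0: 69 - 2q_R - (q_E) = 0.
Best responses: q_E = (82 - q_R)/2, q_R = (69 - q_E)/2.
Solving the pair: q_E = 95/3, q_R = 56/3.
Price P = 85 - 151/3 = 104/3.
Ember's profit: (104/3 - 3)·(95/3) - 460 = 542.7778.

542.78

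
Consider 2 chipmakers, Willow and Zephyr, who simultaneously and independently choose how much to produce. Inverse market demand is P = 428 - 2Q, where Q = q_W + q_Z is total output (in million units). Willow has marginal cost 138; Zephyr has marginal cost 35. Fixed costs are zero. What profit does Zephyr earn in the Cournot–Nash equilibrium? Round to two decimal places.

Willow's profit: π_W = (428 - 2Q)q_W - (138q_W). Setting ∂π_W/∂q_W = 0: 290 - 4q_W - 2(q_Z) = 0.
Zephyr's first-order condition: 393 - 4q_Z - 2(q_W) = 0.
So q_W = (290 - 2q_Z)/4 and q_Z = (393 - 2q_W)/4.
Solving the pair: q_W = 187/6, q_Z = 248/3.
Price P = 428 - 2·(683/6) = 601/3.
Zephyr's profit: (601/3 - 35)·(248/3) = 13667.5556.

13667.56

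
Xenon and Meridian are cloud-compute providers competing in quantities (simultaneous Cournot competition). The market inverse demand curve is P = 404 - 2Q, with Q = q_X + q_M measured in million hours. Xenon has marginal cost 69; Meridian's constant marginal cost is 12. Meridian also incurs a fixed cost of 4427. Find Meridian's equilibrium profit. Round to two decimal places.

Xenon's profit: π_X = (404 - 2Q)q_X - (69q_X). Setting ∂π_X/∂q_X = 0: 335 - 4q_X - 2(q_M) = 0.
Meridian's first-order condition: 392 - 4q_M - 2(q_X) = 0.
Rearranging gives the reaction functions q_X = (335 - 2q_M)/4 and q_M = (392 - 2q_X)/4.
Substituting one into the other gives q_X = 139/3 and q_M = 449/6.
Price P = 404 - 2·(727/6) = 485/3.
Meridian's profit: (485/3 - 12)·(449/6) - 4427 = 6773.0556.

6773.06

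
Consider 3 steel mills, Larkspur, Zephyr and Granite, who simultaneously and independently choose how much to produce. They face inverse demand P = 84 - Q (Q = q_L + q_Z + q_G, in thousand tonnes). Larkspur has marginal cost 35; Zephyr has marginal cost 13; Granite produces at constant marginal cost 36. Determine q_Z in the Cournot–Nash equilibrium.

Larkspur's profit: π_L = (84 - Q)q_L - (35q_L). Setting ∂π_L/∂q_L = 0: 49 - 2q_L - (q_Z + q_G) = 0.
Zephyr's first-order condition: 71 - 2q_Z - (q_L + q_G) = 0.
Granite's profit: π_G = (84 - Q)q_G - (36q_G). Setting ∂π_G/∂q_G = 0: 48 - 2q_G - (q_L + q_Z) = 0.
Adding the 3 conditions: 168 − 2Q − 2Q = 0, i.e. Q = 42.
Back-substituting: q_L = (49 − 42) = 7, q_Z = (71 − 42) = 29, q_G = (48 − 42) = 6.

29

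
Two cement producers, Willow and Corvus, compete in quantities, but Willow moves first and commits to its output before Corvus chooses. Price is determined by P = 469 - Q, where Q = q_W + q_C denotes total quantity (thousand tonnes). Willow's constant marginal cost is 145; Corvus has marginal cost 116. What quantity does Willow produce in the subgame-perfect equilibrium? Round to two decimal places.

Solve by backward induction. Given q_W, the follower Corvus maximises π_C = (469 - q_W - q_C)q_C - 116q_C.
∂π_C/∂q_C = 353 - q_W - 2q_C = 0 gives the reaction function q_C = (353 - q_W)/2.
Willow substitutes q_C(q_W) into its own profit: π_W = q_W(469 - q_W - (353 - q_W)/2) - 145q_W = (585/2 - (1/2)q_W)q_W - 145q_W.
Leader FOC: 295/2 - q_W = 0, so q_W = 295/2.
Then q_C = (353 - 295/2)/2 = 411/4.

147.50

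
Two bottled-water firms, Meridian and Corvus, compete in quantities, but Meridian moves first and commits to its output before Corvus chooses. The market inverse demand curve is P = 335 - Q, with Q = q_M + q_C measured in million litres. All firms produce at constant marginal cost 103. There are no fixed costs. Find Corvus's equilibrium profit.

Solve by backward induction. Given q_M, the follower Corvus maximises π_C = (335 - q_M - q_C)q_C - 103q_C.
Setting the follower's marginal profit to zero, 232 - q_M - 2q_C = 0, i.e. q_C = (232 - q_M)/2.
The leader anticipates this reaction. Substituting into P = 335 - Q gives P = 219 - (1/2)q_M, so π_M = (219 - (1/2)q_M)q_M - 103q_M.
Leader FOC: 116 - q_M = 0, so q_M = 116.
Then q_C = (232 - 116)/2 = 58.
Price P = 335 - 174 = 161.
Corvus's profit: (161 - 103)·58 = 3364.

3364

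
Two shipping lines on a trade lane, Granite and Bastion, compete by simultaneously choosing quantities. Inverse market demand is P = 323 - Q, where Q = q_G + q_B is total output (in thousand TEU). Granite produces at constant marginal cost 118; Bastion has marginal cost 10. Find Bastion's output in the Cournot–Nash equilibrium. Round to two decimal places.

140.33

Granite's profit: π_G = (323 - Q)q_G - (118q_G). Setting ∂π_G/∂q_G = 0: 205 - 2q_G - (q_B) = 0.
Bastion's profit: π_B = (323 - Q)q_B - (10q_B). Setting ∂π_B/∂q_B = 0: 313 - 2q_B - (q_G) = 0.
So q_G = (205 - q_B)/2 and q_B = (313 - q_G)/2.
Solving the pair: q_G = 97/3, q_B = 421/3.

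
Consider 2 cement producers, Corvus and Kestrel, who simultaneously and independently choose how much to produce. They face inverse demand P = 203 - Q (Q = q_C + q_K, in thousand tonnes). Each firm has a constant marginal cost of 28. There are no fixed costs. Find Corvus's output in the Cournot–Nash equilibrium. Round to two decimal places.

58.33

A representative firm's profit is π_i = q_i(203 - Q) - 28q_i.
First-order condition (treating rivals' output as given): 175 - 2q_i - q_j = 0.
By symmetry each firm produces the same amount; substituting q_j = q_i yields q_i = 175/3.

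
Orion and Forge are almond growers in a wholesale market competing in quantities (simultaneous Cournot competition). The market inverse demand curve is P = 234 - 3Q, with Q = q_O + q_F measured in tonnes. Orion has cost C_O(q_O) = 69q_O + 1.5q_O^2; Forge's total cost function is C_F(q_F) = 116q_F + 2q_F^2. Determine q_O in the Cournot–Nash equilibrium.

Orion's profit: π_O = (234 - 3Q)q_O - (69q_O + (3/2)q_O²). Setting ∂π_O/∂q_O = 0: 165 - 9q_O - 3(q_F) = 0.
Forge's first-order condition: 118 - 10q_F - 3(q_O) = 0.
Best responses: q_O = (165 - 3q_F)/9, q_F = (118 - 3q_O)/10.
Substituting one into the other gives q_O = 16 and q_F = 7.

16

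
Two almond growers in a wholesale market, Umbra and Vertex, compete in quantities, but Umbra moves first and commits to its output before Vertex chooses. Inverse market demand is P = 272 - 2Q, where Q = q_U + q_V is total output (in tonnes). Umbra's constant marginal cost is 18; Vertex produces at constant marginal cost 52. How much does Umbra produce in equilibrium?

The follower Vertex best-responds to any q_U: π_V = (272 - 2Q)q_V - 52q_V.
∂π_V/∂q_V = 220 - 2q_U - 4q_V = 0 gives the reaction function q_V = (220 - 2q_U)/4.
The leader anticipates this reaction. Substituting into P = 272 - 2Q gives P = 162 - q_U, so π_U = (162 - q_U)q_U - 18q_U.
The leader's first-order condition 144 - 2q_U = 0 yields q_U = 72.
Then q_V = (220 - 2·72)/4 = 19.

72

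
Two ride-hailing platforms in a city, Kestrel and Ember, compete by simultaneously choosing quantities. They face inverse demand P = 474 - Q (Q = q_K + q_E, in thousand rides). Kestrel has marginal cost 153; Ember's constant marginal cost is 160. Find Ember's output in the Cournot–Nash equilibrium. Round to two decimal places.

Kestrel's profit: π_K = (474 - Q)q_K - (153q_K). Setting ∂π_K/∂q_K = 0: 321 - 2q_K - (q_E) = 0.
Ember's first-order condition: 314 - 2q_E - (q_K) = 0.
Best responses: q_K = (321 - q_E)/2, q_E = (314 - q_K)/2.
Substituting one into the other gives q_K = 328/3 and q_E = 307/3.

102.33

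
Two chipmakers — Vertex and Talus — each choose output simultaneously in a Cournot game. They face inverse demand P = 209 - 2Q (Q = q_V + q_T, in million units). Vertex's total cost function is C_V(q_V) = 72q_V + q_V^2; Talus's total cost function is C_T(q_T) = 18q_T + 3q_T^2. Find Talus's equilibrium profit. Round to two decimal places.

1212.35

Vertex's profit: π_V = (209 - 2Q)q_V - (72q_V + q_V²). Setting ∂π_V/∂q_V = 0: 137 - 6q_V - 2(q_T) = 0.
Talus's profit: π_T = (209 - 2Q)q_T - (18q_T + 3q_T²). Setting ∂π_T/∂q_T = 0: 191 - 10q_T - 2(q_V) = 0.
Best responses: q_V = (137 - 2q_T)/6, q_T = (191 - 2q_V)/10.
Substituting one into the other gives q_V = 247/14 and q_T = 109/7.
Price P = 209 - 2·(465/14) = 998/7.
Talus's profit: (998/7)·(109/7) - 18·(109/7) - 3(109/7)² = 1212.3469.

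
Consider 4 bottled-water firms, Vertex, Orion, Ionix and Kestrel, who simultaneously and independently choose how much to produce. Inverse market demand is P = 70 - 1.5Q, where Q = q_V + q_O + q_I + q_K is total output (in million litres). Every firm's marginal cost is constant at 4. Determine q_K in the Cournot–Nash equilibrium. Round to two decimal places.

8.80

Each firm earns π_i = (70 - 1.5Q)q_i - 4q_i.
Setting ∂π_i/∂q_i = 0 with rivals' quantities fixed: 66 - 3q_i - (3/2)·Σ_{j≠i} q_j = 0.
By symmetry each firm produces the same amount; substituting Σ_{j≠i} q_j = 3q_i yields q_i = 66/(15/2) = 44/5.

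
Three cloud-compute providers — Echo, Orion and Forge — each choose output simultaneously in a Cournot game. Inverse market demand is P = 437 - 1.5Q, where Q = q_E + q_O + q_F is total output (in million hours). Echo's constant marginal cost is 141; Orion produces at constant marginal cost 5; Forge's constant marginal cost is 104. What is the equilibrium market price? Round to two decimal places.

171.75

Echo's profit: π_E = (437 - 1.5Q)q_E - (141q_E). Setting ∂π_E/∂q_E = 0: 296 - 3q_E - (3/2)(q_O + q_F) = 0.
Orion's first-order condition: 432 - 3q_O - (3/2)(q_E + q_F) = 0.
Forge's first-order condition: 333 - 3q_F - (3/2)(q_E + q_O) = 0.
Summing all 3 equations gives 1061 − 6Q = 0, hence Q = 1061/6.
Back-substituting: q_E = (296 − 1061/4)/(3/2) = 41/2, q_O = (432 − 1061/4)/(3/2) = 667/6, q_F = (333 − 1061/4)/(3/2) = 271/6.
Total output Q = 1061/6, so price P = 437 - (3/2)·(1061/6) = 687/4.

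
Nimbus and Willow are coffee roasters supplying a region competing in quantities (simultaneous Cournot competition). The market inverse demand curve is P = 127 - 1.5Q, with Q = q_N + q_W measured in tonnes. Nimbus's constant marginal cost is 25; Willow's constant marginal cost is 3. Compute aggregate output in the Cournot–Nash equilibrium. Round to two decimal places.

Nimbus's profit: π_N = (127 - 1.5Q)q_N - (25q_N). Setting ∂π_N/∂q_N = 0: 102 - 3q_N - (3/2)(q_W) = 0.
Willow's profit: π_W = (127 - 1.5Q)q_W - (3q_W). Setting ∂π_W/∂q_W = 0: 124 - 3q_W - (3/2)(q_N) = 0.
So q_N = (102 - (3/2)q_W)/3 and q_W = (124 - (3/2)q_N)/3.
Solving the pair: q_N = 160/9, q_W = 292/9.
Total output Q = 160/9 + 292/9 = 452/9.

50.22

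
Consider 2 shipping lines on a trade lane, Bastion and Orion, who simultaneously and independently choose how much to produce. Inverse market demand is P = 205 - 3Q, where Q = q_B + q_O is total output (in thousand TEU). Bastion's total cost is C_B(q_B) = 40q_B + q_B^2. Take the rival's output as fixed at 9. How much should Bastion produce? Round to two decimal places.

17.25

With the rival's output fixed at 9, Bastion's profit is π_B = (205 - 3·9 - 3q_B)q_B - (40q_B + q_B²) = (178 - 3q_B)q_B - (40q_B + q_B²).
∂π_B/∂q_B = 138 - 8q_B = 0, so q_B = 69/4.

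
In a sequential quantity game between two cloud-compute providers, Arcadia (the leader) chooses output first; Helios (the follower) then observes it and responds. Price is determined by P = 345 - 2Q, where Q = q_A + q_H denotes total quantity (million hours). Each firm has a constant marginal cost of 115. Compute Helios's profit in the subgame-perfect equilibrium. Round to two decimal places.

The follower Helios best-responds to any q_A: π_H = (345 - 2Q)q_H - 115q_H.
Setting the follower's marginal profit to zero, 230 - 2q_A - 4q_H = 0, i.e. q_H = (230 - 2q_A)/4.
Arcadia substitutes q_H(q_A) into its own profit: π_A = q_A(345 - 2q_A - (230 - 2q_A)/2) - 115q_A = (230 - q_A)q_A - 115q_A.
Maximising: ∂π_A/∂q_A = 115 - 2q_A = 0, giving q_A = 115/2.
Then q_H = (230 - 2·(115/2))/4 = 115/4.
Price P = 345 - 2·(345/4) = 345/2.
Helios's profit: (345/2 - 115)·(115/4) = 1653.1250.

1653.13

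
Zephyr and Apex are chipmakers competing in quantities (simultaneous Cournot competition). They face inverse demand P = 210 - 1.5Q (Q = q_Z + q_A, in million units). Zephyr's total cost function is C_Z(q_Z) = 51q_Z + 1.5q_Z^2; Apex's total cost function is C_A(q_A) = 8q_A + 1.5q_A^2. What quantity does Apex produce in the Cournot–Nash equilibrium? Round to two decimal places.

28.84

Zephyr's profit: π_Z = (210 - 1.5Q)q_Z - (51q_Z + (3/2)q_Z²). Setting ∂π_Z/∂q_Z = 0: 159 - 6q_Z - (3/2)(q_A) = 0.
Apex's first-order condition: 202 - 6q_A - (3/2)(q_Z) = 0.
So q_Z = (159 - (3/2)q_A)/6 and q_A = (202 - (3/2)q_Z)/6.
Solving the pair: q_Z = 868/45, q_A = 1298/45.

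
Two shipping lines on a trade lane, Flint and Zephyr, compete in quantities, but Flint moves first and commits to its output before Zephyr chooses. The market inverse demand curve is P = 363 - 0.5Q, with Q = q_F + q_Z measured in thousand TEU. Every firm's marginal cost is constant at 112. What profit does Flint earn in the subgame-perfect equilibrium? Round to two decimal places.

15750.25

Solve by backward induction. Given q_F, the follower Zephyr maximises π_Z = (363 - (1/2)q_F - (1/2)q_Z)q_Z - 112q_Z.
Follower FOC: 251 - (1/2)q_F - q_Z = 0, so q_Z(q_F) = (251 - (1/2)q_F).
The leader anticipates this reaction. Substituting into P = 363 - 0.5Q gives P = 475/2 - (1/4)q_F, so π_F = (475/2 - (1/4)q_F)q_F - 112q_F.
Leader FOC: 251/2 - (1/2)q_F = 0, so q_F = 251.
Then q_Z = (251 - (1/2)·251) = 251/2.
Price P = 363 - (1/2)·(753/2) = 699/4.
Flint's profit: (699/4 - 112)·251 = 15750.2500.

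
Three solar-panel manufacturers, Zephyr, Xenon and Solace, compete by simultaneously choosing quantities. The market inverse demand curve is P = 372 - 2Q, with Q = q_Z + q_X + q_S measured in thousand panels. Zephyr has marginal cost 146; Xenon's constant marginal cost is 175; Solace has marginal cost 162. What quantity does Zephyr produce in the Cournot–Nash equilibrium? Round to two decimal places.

33.88

Zephyr's profit: π_Z = (372 - 2Q)q_Z - (146q_Z). Setting ∂π_Z/∂q_Z = 0: 226 - 4q_Z - 2(q_X + q_S) = 0.
Xenon's first-order condition: 197 - 4q_X - 2(q_Z + q_S) = 0.
Solace's profit: π_S = (372 - 2Q)q_S - (162q_S). Setting ∂π_S/∂q_S = 0: 210 - 4q_S - 2(q_Z + q_X) = 0.
Adding the 3 conditions: 633 − 4Q − 4Q = 0, i.e. Q = 633/8.
Back-substituting: q_Z = (226 − 633/4)/2 = 271/8, q_X = (197 − 633/4)/2 = 155/8, q_S = (210 − 633/4)/2 = 207/8.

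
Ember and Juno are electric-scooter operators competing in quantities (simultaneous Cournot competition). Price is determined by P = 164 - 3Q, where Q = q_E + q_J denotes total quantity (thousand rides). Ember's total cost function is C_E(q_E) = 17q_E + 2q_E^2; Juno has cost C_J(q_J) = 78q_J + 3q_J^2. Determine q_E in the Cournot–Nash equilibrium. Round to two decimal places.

13.57

Ember's profit: π_E = (164 - 3Q)q_E - (17q_E + 2q_E²). Setting ∂π_E/∂q_E = 0: 147 - 10q_E - 3(q_J) = 0.
Juno's profit: π_J = (164 - 3Q)q_J - (78q_J + 3q_J²). Setting ∂π_J/∂q_J = 0: 86 - 12q_J - 3(q_E) = 0.
Best responses: q_E = (147 - 3q_J)/10, q_J = (86 - 3q_E)/12.
Substituting one into the other gives q_E = 502/37 and q_J = 419/111.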